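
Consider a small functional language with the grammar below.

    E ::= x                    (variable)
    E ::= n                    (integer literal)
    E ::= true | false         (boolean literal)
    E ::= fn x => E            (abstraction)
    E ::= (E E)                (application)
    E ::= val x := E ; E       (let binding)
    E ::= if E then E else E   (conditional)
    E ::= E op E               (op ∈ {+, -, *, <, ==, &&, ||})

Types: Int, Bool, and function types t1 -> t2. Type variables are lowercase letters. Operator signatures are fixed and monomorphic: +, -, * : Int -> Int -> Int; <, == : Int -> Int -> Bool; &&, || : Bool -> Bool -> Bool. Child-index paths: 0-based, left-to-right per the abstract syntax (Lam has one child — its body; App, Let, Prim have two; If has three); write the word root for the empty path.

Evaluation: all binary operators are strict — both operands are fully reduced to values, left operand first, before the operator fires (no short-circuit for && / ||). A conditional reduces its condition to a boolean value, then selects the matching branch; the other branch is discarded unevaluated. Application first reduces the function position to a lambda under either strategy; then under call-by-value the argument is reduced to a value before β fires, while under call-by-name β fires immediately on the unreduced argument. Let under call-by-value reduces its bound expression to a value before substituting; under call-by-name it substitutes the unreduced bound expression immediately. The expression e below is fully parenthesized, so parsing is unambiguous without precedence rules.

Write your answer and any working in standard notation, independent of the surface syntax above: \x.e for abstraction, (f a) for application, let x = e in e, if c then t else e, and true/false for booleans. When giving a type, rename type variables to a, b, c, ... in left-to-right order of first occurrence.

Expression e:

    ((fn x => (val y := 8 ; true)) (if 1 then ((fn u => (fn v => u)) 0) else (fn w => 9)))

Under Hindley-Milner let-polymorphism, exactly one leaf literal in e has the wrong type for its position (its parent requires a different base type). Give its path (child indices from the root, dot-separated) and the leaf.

Answer: 1.0 : 1

Working:
let y : Int
\x._ : a -> Bool
  unify Int ~ Bool
  FAIL: mismatch Int ~ Bool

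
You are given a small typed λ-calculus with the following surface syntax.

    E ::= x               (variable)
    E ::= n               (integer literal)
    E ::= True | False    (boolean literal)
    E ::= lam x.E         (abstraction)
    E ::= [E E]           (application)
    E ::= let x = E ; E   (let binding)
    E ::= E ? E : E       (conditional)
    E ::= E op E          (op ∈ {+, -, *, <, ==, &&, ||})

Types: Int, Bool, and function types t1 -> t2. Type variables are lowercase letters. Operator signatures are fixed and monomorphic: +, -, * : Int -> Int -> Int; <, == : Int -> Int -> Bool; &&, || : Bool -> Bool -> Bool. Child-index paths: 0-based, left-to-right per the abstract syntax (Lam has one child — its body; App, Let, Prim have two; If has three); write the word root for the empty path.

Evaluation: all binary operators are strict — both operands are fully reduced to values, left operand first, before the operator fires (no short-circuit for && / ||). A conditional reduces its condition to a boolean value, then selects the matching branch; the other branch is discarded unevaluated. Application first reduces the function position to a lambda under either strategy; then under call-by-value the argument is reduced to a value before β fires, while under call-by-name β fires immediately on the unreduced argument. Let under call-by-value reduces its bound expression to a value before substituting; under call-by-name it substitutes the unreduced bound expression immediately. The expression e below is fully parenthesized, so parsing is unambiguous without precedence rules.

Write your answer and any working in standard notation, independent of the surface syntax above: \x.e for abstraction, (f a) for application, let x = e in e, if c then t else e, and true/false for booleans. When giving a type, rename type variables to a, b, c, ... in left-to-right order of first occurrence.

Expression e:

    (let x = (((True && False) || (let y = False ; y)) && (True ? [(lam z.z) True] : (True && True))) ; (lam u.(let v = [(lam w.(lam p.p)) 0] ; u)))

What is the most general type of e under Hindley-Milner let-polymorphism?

Working:
  unify Bool ~ Bool
  unify Bool ~ Bool
  unify Bool ~ Bool
let y : Bool
y : Bool
  unify Bool ~ Bool
  unify Bool ~ Bool
  unify Bool ~ Bool
z : a
\z._ : a -> a
  unify a -> a ~ Bool -> b
  unify a ~ Bool
  unify Bool ~ b
_ _ : Bool
  unify Bool ~ Bool
  unify Bool ~ Bool
  unify Bool ~ Bool
  unify Bool ~ Bool
let x : Bool
p : e
\p._ : e -> e
\w._ : d -> e -> e
  unify d -> e -> e ~ Int -> f
  unify d ~ Int
  unify e -> e ~ f
_ _ : e -> e
let v : forall. e -> e
u : c
\u._ : c -> c

Answer: a -> a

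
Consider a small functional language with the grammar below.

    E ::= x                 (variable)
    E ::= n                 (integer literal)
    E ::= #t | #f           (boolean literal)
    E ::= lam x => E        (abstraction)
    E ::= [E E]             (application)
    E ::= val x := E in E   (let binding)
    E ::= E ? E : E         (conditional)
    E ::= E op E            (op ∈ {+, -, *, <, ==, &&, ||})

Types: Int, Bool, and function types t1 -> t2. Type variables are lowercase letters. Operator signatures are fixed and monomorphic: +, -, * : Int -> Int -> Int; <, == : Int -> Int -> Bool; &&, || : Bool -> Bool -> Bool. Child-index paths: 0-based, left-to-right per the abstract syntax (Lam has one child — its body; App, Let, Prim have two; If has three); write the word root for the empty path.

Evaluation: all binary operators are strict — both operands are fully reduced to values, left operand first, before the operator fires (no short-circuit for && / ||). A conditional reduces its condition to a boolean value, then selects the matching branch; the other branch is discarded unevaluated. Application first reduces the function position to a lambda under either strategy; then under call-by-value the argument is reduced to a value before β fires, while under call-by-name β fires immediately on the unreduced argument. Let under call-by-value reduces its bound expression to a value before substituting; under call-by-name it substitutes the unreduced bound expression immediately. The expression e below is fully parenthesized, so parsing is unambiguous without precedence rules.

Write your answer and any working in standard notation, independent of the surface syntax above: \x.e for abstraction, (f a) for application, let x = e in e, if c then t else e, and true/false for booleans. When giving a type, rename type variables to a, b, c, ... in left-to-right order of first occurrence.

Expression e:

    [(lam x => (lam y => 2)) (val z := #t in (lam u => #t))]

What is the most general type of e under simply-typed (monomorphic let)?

Working:
\y._ : b -> Int
\x._ : a -> b -> Int
let z : Bool
\u._ : c -> Bool
  unify a -> b -> Int ~ (c -> Bool) -> d
  unify a ~ c -> Bool
  unify b -> Int ~ d
_ _ : b -> Int

Answer: a -> Int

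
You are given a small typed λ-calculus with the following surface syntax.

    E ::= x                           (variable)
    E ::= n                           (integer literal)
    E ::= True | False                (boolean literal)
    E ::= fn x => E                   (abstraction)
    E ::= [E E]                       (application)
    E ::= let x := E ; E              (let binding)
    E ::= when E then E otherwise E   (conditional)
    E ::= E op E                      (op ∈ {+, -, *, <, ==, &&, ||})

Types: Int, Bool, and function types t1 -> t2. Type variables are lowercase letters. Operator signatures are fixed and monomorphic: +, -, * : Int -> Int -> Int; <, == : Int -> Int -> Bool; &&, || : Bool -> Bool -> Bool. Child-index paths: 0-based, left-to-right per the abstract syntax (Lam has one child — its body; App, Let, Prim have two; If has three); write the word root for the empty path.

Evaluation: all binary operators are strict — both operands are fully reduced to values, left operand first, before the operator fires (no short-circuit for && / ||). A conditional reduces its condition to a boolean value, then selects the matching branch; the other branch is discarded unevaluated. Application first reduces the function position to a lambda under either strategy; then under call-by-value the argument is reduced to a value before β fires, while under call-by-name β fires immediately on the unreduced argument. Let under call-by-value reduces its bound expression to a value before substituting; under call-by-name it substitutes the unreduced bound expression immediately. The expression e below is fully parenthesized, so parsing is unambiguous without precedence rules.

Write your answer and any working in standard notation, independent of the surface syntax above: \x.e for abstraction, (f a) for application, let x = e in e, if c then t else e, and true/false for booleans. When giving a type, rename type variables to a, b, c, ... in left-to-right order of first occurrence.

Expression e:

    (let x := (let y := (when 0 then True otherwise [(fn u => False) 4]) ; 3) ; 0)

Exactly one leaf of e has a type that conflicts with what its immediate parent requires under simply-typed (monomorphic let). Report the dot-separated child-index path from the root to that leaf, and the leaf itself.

Working:
  unify Int ~ Bool
  FAIL: mismatch Int ~ Bool

Answer: 0.0.0 : 0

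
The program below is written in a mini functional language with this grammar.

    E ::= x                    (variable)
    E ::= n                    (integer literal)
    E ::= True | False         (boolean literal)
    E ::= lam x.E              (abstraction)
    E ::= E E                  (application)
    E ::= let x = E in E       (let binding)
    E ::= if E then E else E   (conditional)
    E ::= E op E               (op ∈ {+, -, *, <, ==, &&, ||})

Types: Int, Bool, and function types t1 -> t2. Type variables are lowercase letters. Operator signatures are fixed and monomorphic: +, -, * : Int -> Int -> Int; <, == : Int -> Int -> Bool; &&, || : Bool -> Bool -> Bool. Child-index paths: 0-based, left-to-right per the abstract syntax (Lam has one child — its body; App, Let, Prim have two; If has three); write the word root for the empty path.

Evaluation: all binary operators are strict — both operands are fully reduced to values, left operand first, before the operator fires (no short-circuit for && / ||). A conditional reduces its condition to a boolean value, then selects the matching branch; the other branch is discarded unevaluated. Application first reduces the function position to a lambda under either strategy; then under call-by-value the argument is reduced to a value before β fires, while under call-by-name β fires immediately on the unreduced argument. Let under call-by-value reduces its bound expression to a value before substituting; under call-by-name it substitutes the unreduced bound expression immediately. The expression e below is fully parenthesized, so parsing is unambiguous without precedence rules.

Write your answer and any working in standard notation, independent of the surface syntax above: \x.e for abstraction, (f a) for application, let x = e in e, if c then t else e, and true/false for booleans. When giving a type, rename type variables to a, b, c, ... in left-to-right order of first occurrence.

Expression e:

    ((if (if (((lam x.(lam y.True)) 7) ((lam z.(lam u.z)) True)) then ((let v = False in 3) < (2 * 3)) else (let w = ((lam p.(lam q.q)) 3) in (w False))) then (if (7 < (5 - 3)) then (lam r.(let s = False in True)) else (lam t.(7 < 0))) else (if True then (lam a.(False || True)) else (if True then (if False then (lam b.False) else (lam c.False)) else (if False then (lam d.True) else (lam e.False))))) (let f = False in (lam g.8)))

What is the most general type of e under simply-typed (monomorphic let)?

Derivation:
\y._ : b -> Bool
\x._ : a -> b -> Bool
  unify a -> b -> Bool ~ Int -> c
  unify a ~ Int
  unify b -> Bool ~ c
_ _ : b -> Bool
z : d
\u._ : e -> d
\z._ : d -> e -> d
  unify d -> e -> d ~ Bool -> f
  unify d ~ Bool
  unify e -> Bool ~ f
_ _ : e -> Bool
  unify b -> Bool ~ (e -> Bool) -> g
  unify b ~ e -> Bool
  unify Bool ~ g
_ _ : Bool
  unify Bool ~ Bool
let v : Bool
  unify Int ~ Int
  unify Int ~ Int
  unify Int ~ Int
  unify Int ~ Int
q : i
\q._ : i -> i
\p._ : h -> i -> i
  unify h -> i -> i ~ Int -> j
  unify h ~ Int
  unify i -> i ~ j
_ _ : i -> i
let w : i -> i
w : i -> i
  unify i -> i ~ Bool -> k
  unify i ~ Bool
  unify Bool ~ k
_ _ : Bool
  unify Bool ~ Bool
  unify Bool ~ Bool
  unify Int ~ Int
  unify Int ~ Int
  unify Int ~ Int
  unify Int ~ Int
  unify Bool ~ Bool
let s : Bool
\r._ : l -> Bool
  unify Int ~ Int
  unify Int ~ Int
\t._ : m -> Bool
  unify l -> Bool ~ m -> Bool
  unify l ~ m
  unify Bool ~ Bool
  unify Bool ~ Bool
  unify Bool ~ Bool
  unify Bool ~ Bool
\a._ : n -> Bool
  unify Bool ~ Bool
  unify Bool ~ Bool
\b._ : o -> Bool
\c._ : p -> Bool
  unify o -> Bool ~ p -> Bool
  unify o ~ p
  unify Bool ~ Bool
  unify Bool ~ Bool
\d._ : q -> Bool
\e._ : r -> Bool
  unify q -> Bool ~ r -> Bool
  unify q ~ r
  unify Bool ~ Bool
  unify p -> Bool ~ r -> Bool
  unify p ~ r
  unify Bool ~ Bool
  unify n -> Bool ~ r -> Bool
  unify n ~ r
  unify Bool ~ Bool
  unify m -> Bool ~ r -> Bool
  unify m ~ r
  unify Bool ~ Bool
let f : Bool
\g._ : s -> Int
  unify r -> Bool ~ (s -> Int) -> t
  unify r ~ s -> Int
  unify Bool ~ t
_ _ : Bool

Answer: Bool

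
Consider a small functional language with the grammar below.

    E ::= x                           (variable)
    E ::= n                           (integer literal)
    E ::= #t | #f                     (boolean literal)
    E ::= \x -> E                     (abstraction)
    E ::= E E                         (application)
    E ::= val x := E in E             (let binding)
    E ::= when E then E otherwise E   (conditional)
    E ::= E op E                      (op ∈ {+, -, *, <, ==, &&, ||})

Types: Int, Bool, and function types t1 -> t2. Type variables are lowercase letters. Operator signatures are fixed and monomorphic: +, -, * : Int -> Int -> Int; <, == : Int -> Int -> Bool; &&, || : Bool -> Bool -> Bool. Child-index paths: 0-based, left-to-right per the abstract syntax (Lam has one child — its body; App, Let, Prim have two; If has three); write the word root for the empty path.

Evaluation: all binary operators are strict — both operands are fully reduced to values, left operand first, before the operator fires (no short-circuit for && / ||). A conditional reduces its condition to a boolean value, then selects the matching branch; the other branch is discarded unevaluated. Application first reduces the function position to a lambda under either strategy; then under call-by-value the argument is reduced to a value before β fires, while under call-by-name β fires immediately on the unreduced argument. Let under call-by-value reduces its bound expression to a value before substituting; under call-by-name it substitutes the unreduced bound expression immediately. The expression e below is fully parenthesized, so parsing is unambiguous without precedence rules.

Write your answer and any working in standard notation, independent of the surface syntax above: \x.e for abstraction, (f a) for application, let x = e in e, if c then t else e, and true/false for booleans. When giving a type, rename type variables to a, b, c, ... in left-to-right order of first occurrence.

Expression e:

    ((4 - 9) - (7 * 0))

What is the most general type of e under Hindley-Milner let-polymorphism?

Answer: Int

Trace:
  unify Int ~ Int
  unify Int ~ Int
  unify Int ~ Int
  unify Int ~ Int
  unify Int ~ Int
  unify Int ~ Int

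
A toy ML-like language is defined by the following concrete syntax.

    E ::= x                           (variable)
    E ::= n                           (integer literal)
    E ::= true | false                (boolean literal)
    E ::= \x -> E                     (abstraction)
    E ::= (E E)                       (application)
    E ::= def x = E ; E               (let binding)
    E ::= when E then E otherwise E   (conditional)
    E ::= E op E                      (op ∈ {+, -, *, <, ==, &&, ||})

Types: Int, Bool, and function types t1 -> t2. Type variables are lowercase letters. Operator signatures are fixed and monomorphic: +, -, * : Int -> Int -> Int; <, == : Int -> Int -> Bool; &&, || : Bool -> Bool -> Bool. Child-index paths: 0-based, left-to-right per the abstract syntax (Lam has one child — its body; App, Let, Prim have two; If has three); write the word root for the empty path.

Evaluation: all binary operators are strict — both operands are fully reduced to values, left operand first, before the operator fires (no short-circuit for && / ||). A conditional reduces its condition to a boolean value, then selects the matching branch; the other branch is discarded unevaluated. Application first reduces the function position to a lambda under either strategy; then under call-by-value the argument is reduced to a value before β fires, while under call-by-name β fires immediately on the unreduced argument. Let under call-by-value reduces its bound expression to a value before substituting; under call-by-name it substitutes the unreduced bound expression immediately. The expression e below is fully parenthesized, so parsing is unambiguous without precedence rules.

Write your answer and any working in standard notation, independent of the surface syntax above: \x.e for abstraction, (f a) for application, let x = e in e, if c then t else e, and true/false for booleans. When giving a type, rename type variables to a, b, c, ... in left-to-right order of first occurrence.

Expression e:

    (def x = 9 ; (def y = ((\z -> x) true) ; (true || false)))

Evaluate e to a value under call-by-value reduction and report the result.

Answer: true

Trace:
step 0: (let x = 9 in (let y = ((\z.x) true) in (true || false)))
step 1: [let@root] (let y = ((\z.9) true) in (true || false))
step 2: [beta@0] (let y = 9 in (true || false))
step 3: [let@root] (true || false)
step 4: [delta@root] true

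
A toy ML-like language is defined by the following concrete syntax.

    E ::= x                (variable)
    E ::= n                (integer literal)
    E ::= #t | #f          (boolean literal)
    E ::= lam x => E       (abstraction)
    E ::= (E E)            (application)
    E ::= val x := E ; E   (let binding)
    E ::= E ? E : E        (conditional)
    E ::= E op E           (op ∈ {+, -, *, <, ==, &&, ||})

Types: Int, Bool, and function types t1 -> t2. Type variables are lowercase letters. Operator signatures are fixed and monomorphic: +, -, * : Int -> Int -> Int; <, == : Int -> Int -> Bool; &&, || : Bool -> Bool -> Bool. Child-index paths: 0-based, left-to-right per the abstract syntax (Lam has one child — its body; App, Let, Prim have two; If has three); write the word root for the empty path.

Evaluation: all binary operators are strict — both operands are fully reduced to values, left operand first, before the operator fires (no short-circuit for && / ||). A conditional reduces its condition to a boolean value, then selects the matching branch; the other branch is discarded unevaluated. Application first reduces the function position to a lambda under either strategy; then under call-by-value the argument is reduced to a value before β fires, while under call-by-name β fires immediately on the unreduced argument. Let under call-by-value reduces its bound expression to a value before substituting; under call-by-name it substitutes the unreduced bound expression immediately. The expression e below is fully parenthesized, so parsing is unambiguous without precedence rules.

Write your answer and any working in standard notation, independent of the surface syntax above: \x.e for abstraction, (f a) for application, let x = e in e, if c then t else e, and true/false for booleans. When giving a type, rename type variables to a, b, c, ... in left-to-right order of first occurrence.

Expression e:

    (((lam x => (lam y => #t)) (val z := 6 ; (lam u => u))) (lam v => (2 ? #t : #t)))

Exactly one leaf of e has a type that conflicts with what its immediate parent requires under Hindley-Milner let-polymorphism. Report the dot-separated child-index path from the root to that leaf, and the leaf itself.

Answer: 1.0.0 : 2

Trace:
\y._ : b -> Bool
\x._ : a -> b -> Bool
let z : Int
u : c
\u._ : c -> c
  unify a -> b -> Bool ~ (c -> c) -> d
  unify a ~ c -> c
  unify b -> Bool ~ d
_ _ : b -> Bool
  unify Int ~ Bool
  FAIL: mismatch Int ~ Bool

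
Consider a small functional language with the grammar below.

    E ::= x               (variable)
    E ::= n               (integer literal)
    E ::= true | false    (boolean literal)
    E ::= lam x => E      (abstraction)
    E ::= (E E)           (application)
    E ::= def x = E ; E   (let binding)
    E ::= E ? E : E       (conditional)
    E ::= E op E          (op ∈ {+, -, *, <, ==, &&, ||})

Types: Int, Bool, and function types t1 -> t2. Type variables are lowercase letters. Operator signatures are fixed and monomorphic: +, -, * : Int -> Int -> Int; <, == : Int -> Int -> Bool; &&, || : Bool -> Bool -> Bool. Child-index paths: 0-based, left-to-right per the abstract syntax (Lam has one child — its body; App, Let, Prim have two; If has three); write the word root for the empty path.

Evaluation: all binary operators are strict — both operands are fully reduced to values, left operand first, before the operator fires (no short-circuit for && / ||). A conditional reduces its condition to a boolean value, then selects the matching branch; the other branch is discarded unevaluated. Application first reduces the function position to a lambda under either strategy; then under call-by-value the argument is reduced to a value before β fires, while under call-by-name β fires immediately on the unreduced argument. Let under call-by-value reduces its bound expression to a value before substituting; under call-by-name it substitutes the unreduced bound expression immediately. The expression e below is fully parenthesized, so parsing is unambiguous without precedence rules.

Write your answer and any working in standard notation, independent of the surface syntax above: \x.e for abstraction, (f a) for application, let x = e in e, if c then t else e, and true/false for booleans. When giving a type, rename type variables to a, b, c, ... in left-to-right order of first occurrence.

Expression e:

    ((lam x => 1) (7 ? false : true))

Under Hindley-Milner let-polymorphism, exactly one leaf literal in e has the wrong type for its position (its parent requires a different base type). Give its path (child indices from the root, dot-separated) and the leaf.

Answer: 1.0 : 7

Derivation:
\x._ : a -> Int
  unify Int ~ Bool
  FAIL: mismatch Int ~ Bool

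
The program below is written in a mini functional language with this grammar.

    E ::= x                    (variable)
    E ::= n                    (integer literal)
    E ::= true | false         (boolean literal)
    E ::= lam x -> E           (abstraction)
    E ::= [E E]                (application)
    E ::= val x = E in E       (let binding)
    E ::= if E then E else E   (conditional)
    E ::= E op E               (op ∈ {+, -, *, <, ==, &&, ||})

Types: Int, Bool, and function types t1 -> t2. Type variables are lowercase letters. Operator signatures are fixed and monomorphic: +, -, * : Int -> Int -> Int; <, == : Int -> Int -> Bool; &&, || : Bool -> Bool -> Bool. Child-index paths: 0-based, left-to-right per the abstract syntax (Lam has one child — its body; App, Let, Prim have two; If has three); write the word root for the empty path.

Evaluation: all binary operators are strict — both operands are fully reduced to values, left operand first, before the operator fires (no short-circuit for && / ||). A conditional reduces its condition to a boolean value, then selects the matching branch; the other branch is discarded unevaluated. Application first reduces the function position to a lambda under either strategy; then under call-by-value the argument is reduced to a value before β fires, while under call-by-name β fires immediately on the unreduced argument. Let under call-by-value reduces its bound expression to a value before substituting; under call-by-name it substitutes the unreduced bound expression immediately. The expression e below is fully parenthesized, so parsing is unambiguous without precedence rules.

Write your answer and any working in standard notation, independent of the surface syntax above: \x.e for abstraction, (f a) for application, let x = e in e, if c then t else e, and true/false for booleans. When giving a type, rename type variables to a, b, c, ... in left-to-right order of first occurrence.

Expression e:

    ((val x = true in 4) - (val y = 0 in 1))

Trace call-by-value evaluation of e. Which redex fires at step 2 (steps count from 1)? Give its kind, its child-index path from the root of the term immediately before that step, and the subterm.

Answer: let at 1 : (let y = 0 in 1)

Derivation:
step 0: ((let x = true in 4) - (let y = 0 in 1))
step 1: [let@0] (4 - (let y = 0 in 1))
step 2: [let@1] (4 - 1)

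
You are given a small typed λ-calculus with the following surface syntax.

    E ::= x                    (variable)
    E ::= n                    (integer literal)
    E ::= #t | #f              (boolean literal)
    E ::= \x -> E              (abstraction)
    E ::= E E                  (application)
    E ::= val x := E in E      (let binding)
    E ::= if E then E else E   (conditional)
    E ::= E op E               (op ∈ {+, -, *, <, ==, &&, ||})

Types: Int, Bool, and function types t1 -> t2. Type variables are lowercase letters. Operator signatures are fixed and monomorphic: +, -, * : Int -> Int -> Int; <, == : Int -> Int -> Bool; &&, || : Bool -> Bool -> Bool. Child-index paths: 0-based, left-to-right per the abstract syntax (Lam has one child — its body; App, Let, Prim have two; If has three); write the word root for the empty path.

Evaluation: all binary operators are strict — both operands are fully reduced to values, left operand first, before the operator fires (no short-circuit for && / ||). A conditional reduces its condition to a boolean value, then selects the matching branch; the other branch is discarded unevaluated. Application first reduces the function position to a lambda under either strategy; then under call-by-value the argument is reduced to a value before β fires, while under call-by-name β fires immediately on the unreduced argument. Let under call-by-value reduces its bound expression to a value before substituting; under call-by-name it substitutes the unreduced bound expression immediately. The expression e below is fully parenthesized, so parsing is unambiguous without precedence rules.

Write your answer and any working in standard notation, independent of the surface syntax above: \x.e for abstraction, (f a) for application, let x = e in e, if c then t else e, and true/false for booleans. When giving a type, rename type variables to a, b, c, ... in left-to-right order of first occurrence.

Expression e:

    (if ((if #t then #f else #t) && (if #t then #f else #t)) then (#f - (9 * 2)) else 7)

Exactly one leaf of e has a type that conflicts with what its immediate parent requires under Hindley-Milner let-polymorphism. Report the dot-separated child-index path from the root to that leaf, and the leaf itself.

Derivation:
  unify Bool ~ Bool
  unify Bool ~ Bool
  unify Bool ~ Bool
  unify Bool ~ Bool
  unify Bool ~ Bool
  unify Bool ~ Bool
  unify Bool ~ Bool
  unify Bool ~ Int
  FAIL: mismatch Bool ~ Int

Answer: 1.0 : false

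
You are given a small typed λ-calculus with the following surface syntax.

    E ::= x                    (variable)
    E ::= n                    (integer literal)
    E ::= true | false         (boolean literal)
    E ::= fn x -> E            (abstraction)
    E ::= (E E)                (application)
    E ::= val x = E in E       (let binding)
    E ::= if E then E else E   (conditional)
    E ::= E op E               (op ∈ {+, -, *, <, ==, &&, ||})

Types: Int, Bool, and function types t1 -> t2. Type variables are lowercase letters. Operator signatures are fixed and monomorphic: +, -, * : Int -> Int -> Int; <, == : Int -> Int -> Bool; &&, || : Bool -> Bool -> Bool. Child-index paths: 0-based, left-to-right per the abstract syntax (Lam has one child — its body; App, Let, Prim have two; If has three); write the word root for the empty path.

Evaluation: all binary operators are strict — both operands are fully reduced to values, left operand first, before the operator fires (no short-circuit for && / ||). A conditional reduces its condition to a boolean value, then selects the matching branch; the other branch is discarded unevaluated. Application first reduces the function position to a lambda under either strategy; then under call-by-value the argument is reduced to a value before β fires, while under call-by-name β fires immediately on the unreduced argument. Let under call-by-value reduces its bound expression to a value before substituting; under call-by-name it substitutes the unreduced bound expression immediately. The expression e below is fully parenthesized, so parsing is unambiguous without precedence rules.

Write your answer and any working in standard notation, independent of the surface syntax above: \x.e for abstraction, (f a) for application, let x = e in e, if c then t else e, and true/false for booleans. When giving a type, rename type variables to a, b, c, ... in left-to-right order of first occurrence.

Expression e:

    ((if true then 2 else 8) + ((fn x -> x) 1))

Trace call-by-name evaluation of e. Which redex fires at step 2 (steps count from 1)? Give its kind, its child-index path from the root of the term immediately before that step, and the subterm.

Answer: beta at 1 : ((\x.x) 1)

Derivation:
step 0: ((if true then 2 else 8) + ((\x.x) 1))
step 1: [if@0] (2 + ((\x.x) 1))
step 2: [beta@1] (2 + 1)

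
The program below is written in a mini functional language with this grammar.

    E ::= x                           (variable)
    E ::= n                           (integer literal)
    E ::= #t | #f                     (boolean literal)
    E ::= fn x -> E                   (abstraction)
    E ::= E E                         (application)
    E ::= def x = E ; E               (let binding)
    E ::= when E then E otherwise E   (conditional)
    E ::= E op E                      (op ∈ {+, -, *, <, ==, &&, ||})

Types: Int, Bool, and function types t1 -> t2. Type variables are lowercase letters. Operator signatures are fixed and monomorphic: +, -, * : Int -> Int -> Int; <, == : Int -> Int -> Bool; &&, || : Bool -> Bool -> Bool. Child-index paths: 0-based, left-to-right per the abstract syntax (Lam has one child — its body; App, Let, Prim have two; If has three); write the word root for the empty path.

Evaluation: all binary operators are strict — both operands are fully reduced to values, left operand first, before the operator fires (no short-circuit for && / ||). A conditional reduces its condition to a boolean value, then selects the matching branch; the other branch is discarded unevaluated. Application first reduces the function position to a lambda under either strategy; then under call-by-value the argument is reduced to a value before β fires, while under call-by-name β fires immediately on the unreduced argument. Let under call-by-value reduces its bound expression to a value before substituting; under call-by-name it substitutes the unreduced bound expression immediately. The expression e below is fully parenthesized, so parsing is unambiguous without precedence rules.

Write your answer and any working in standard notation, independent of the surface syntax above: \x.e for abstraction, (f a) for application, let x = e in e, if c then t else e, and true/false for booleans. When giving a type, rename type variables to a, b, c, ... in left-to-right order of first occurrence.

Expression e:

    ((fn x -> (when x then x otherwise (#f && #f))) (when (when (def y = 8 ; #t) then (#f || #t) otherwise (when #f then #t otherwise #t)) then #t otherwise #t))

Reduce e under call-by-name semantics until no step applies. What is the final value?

Derivation:
step 0: ((\x.(if x then x else (false && false))) (if (if (let y = 8 in true) then (false || true) else (if false then true else true)) then true else true))
step 1: [beta@root] (if (if (if (let y = 8 in true) then (false || true) else (if false then true else true)) then true else true) then (if (if (let y = 8 in true) then (false || true) else (if false then true else true)) then true else true) else (false && false))
step 2: [let@0.0.0] (if (if (if true then (false || true) else (if false then true else true)) then true else true) then (if (if (let y = 8 in true) then (false || true) else (if false then true else true)) then true else true) else (false && false))
step 3: [if@0.0] (if (if (false || true) then true else true) then (if (if (let y = 8 in true) then (false || true) else (if false then true else true)) then true else true) else (false && false))
step 4: [delta@0.0] (if (if true then true else true) then (if (if (let y = 8 in true) then (false || true) else (if false then true else true)) then true else true) else (false && false))
step 5: [if@0] (if true then (if (if (let y = 8 in true) then (false || true) else (if false then true else true)) then true else true) else (false && false))
step 6: [if@root] (if (if (let y = 8 in true) then (false || true) else (if false then true else true)) then true else true)
step 7: [let@0.0] (if (if true then (false || true) else (if false then true else true)) then true else true)
step 8: [if@0] (if (false || true) then true else true)
step 9: [delta@0] (if true then true else true)
step 10: [if@root] true

Answer: true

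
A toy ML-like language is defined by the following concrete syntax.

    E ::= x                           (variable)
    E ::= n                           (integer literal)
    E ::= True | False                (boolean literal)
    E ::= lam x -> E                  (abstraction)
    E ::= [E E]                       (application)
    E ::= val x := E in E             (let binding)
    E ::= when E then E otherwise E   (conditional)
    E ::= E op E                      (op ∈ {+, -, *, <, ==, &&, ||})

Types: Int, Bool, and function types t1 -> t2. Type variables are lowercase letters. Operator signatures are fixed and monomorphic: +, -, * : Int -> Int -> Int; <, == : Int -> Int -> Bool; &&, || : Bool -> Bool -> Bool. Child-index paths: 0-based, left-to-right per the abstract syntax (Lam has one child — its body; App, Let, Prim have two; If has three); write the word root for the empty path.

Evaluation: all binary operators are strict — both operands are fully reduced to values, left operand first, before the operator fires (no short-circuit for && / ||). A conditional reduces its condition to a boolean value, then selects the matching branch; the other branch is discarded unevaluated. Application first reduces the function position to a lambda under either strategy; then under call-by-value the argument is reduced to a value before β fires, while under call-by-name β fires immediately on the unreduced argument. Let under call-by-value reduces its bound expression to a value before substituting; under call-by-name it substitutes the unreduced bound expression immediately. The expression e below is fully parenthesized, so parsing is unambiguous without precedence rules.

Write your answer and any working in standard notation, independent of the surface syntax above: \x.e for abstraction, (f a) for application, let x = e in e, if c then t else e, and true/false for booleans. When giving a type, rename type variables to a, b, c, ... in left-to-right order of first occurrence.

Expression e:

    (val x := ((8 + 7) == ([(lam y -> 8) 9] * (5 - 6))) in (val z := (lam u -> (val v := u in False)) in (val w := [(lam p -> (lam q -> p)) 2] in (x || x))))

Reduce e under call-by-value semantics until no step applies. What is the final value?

Working:
step 0: (let x = ((8 + 7) == (((\y.8) 9) * (5 - 6))) in (let z = (\u.(let v = u in false)) in (let w = ((\p.(\q.p)) 2) in (x || x))))
step 1: [delta@0.0] (let x = (15 == (((\y.8) 9) * (5 - 6))) in (let z = (\u.(let v = u in false)) in (let w = ((\p.(\q.p)) 2) in (x || x))))
step 2: [beta@0.1.0] (let x = (15 == (8 * (5 - 6))) in (let z = (\u.(let v = u in false)) in (let w = ((\p.(\q.p)) 2) in (x || x))))
step 3: [delta@0.1.1] (let x = (15 == (8 * -1)) in (let z = (\u.(let v = u in false)) in (let w = ((\p.(\q.p)) 2) in (x || x))))
step 4: [delta@0.1] (let x = (15 == -8) in (let z = (\u.(let v = u in false)) in (let w = ((\p.(\q.p)) 2) in (x || x))))
step 5: [delta@0] (let x = false in (let z = (\u.(let v = u in false)) in (let w = ((\p.(\q.p)) 2) in (x || x))))
step 6: [let@root] (let z = (\u.(let v = u in false)) in (let w = ((\p.(\q.p)) 2) in (false || false)))
step 7: [let@root] (let w = ((\p.(\q.p)) 2) in (false || false))
step 8: [beta@0] (let w = (\q.2) in (false || false))
step 9: [let@root] (false || false)
step 10: [delta@root] false

Answer: false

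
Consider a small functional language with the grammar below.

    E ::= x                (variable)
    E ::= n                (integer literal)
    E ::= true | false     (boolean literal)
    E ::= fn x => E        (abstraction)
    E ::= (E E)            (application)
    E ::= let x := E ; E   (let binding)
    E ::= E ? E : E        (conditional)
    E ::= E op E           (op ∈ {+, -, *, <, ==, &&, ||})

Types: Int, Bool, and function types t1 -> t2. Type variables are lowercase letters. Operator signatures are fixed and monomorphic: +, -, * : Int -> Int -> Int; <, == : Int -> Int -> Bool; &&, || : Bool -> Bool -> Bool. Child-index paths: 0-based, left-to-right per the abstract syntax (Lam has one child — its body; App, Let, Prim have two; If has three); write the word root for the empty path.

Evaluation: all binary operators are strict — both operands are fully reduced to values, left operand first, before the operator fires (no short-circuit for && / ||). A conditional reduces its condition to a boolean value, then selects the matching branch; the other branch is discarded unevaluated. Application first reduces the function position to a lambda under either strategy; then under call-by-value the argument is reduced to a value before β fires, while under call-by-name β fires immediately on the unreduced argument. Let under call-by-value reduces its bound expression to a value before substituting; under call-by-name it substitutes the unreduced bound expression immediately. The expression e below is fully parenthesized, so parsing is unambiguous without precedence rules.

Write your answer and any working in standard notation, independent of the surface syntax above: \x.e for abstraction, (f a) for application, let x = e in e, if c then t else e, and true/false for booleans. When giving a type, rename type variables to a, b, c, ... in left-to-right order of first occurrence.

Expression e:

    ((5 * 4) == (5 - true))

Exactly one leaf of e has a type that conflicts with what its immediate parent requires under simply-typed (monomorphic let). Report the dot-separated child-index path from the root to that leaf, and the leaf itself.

Answer: 1.1 : true

Derivation:
  unify Int ~ Int
  unify Int ~ Int
  unify Int ~ Int
  unify Int ~ Int
  unify Bool ~ Int
  FAIL: mismatch Bool ~ Int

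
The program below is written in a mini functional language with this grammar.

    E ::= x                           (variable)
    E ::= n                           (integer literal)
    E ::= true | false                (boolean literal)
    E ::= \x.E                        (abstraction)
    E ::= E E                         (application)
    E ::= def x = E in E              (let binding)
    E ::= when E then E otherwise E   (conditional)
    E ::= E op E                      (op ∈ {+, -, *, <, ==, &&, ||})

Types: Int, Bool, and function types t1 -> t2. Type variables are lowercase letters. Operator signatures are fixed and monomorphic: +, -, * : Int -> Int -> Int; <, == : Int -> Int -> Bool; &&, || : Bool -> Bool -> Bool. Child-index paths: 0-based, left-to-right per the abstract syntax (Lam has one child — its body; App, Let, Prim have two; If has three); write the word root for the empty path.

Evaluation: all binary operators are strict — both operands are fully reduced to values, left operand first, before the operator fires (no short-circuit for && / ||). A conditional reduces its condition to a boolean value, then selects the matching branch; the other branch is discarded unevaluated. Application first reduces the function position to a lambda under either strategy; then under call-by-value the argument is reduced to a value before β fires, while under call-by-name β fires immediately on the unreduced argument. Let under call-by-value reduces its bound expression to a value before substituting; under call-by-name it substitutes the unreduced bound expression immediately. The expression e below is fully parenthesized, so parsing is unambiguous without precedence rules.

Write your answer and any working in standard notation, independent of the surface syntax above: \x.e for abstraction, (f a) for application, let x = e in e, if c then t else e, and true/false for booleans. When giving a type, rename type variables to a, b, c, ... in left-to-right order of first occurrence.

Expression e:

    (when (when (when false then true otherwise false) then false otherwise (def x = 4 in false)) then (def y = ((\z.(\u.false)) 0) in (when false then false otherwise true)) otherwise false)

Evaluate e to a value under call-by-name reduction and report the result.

Trace:
step 0: (if (if (if false then true else false) then false else (let x = 4 in false)) then (let y = ((\z.(\u.false)) 0) in (if false then false else true)) else false)
step 1: [if@0.0] (if (if false then false else (let x = 4 in false)) then (let y = ((\z.(\u.false)) 0) in (if false then false else true)) else false)
step 2: [if@0] (if (let x = 4 in false) then (let y = ((\z.(\u.false)) 0) in (if false then false else true)) else false)
step 3: [let@0] (if false then (let y = ((\z.(\u.false)) 0) in (if false then false else true)) else false)
step 4: [if@root] false

Answer: false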